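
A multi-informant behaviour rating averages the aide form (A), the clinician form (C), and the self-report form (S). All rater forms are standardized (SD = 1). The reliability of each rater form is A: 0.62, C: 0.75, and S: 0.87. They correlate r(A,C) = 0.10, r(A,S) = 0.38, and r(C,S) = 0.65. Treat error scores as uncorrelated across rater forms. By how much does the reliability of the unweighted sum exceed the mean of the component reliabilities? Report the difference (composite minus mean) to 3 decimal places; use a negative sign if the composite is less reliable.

0.109

Var(sum) = 3 + 2.26 = 5.26; true-score variance = 2.24 + 2.26 = 4.5; composite reliability = 0.8555.
Mean component reliability = 0.7467.
Difference = 0.8555 − 0.7467 = 0.109.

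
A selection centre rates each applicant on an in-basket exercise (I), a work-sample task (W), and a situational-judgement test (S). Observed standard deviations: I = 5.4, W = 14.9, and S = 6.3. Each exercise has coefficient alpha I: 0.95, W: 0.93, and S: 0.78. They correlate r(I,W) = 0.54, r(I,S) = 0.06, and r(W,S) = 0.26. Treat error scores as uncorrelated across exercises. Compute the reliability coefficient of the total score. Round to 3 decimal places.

0.940

Var(I+W+S) = 5.4² + 14.9² + 6.3² + 2·[5.4·14.9·0.54 + 5.4·6.3·0.06 + 14.9·6.3·0.26] = 290.86 + 139.792 = 430.652.
With uncorrelated errors the cross-covariances are all true-score covariance, so they carry over unchanged; only the diagonal terms shrink to ρᵢσᵢ².
True-score variance = [5.4²·0.95 + 14.9²·0.93 + 6.3²·0.78] + 139.792 = 265.13 + 139.792 = 404.921.
Reliability = 404.921 / 430.652 = 0.940.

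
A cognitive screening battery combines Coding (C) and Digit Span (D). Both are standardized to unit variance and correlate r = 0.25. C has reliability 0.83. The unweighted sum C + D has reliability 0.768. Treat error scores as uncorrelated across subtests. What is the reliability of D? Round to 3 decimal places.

Var(C+D) = 2 + 2·0.25 = 2.500.
True-score variance = ρ_C + ρ_D + 2·0.25, so 0.768 = (0.83 + ρ_D + 0.50) / 2.500.
ρ_D = 0.768·2.500 − 0.83 − 0.50 = 0.590.

0.590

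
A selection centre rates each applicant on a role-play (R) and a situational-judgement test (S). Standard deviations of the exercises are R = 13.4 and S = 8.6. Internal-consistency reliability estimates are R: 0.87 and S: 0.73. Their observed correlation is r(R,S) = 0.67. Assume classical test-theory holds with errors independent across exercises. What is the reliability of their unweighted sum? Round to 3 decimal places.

Var(R+S) = 13.4² + 8.6² + 2·[13.4·8.6·0.67] = 253.52 + 154.422 = 407.942.
Because errors are independent across components, Cov(Tᵢ,Tⱼ) = Cov(Xᵢ,Xⱼ); the off-diagonal part of the true-score variance is the same as above.
True-score variance = [13.4²·0.87 + 8.6²·0.73] + 154.422 = 210.208 + 154.422 = 364.63.
Reliability = 364.63 / 407.942 = 0.894.

0.894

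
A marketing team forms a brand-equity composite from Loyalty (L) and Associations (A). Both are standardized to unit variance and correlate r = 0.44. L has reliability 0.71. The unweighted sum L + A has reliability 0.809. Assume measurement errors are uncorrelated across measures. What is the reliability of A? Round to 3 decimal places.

0.740

Var(L+A) = 2 + 2·0.44 = 2.880.
True-score variance = ρ_L + ρ_A + 2·0.44, so 0.809 = (0.71 + ρ_A + 0.88) / 2.880.
ρ_A = 0.809·2.880 − 0.71 − 0.88 = 0.740.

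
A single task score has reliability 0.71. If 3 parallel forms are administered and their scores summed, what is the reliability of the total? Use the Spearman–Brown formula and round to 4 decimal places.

0.8802

ρ_k = kρ / (1 + (k−1)ρ) = 3·0.71 / (1 + 2·0.71) = 2.130 / 2.420 = 0.8802.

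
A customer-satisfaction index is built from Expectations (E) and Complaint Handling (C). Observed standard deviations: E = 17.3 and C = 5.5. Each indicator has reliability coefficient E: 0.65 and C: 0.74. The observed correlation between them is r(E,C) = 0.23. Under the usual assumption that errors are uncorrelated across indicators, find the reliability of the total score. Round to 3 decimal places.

Var(E+C) = 17.3² + 5.5² + 2·[17.3·5.5·0.23] = 329.54 + 43.769 = 373.309.
With uncorrelated errors the cross-covariances are all true-score covariance, so they carry over unchanged; only the diagonal terms shrink to ρᵢσᵢ².
True-score variance = [17.3²·0.65 + 5.5²·0.74] + 43.769 = 216.924 + 43.769 = 260.692.
Reliability = 260.692 / 373.309 = 0.698.

0.698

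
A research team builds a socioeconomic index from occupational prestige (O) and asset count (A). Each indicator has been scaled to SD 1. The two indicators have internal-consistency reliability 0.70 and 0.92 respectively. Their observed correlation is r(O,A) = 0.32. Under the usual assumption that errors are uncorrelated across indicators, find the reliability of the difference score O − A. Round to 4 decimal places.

Var(O−A) = 1 + 1 − 2·0.32 = 2 − 0.64 = 1.36.
With uncorrelated errors the cross-covariances are all true-score covariance, so they carry over unchanged; only the diagonal terms shrink to ρᵢσᵢ².
True-score variance = [0.70 + 0.92] − 0.64 = 1.62 − 0.64 = 0.98.
Reliability = 0.98 / 1.36 = 0.7206.

0.7206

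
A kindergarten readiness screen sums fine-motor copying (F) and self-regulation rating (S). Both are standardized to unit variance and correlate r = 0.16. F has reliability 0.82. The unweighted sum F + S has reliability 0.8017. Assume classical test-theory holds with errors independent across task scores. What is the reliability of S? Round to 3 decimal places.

0.720

Var(F+S) = 2 + 2·0.16 = 2.320.
True-score variance = ρ_F + ρ_S + 2·0.16, so 0.8017 = (0.82 + ρ_S + 0.32) / 2.320.
ρ_S = 0.8017·2.320 − 0.82 − 0.32 = 0.720.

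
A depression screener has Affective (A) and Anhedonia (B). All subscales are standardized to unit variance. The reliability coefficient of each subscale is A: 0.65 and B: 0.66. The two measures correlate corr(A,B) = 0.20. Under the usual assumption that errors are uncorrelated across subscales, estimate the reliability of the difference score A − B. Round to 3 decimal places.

Var(A−B) = 1 + 1 − 2·0.20 = 2 − 0.4 = 1.6.
With uncorrelated errors the cross-covariances are all true-score covariance, so they carry over unchanged; only the diagonal terms shrink to ρᵢσᵢ².
True-score variance = [0.65 + 0.66] − 0.4 = 1.31 − 0.4 = 0.91.
Reliability = 0.91 / 1.6 = 0.569.

0.569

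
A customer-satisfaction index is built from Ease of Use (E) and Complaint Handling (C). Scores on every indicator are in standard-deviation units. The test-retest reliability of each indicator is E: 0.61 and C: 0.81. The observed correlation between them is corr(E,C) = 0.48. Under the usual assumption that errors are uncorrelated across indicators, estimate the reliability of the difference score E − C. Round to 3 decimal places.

0.442

Var(E−C) = 1 + 1 − 2·0.48 = 2 − 0.96 = 1.04.
Under uncorrelated errors the observed covariances equal the true-score covariances, so only the own-variance terms attenuate.
True-score variance = [0.61 + 0.81] − 0.96 = 1.42 − 0.96 = 0.46.
Reliability = 0.46 / 1.04 = 0.442.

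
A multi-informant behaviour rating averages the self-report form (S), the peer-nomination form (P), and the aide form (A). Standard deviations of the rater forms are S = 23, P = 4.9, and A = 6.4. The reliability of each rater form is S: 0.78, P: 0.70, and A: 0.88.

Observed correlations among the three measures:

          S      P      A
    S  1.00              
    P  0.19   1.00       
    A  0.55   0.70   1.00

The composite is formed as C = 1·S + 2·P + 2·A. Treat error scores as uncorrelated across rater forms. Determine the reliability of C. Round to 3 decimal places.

Var(C) = 23² + 2²·4.9² + 2²·6.4² + 2·[2·23·4.9·0.19 + 2·23·6.4·0.55 + 4·4.9·6.4·0.70] = 788.88 + 585.108 = 1373.99.
Because errors are independent across components, Cov(Tᵢ,Tⱼ) = Cov(Xᵢ,Xⱼ); the off-diagonal part of the true-score variance is the same as above.
True-score variance = [23²·0.78 + 2²·4.9²·0.70 + 2²·6.4²·0.88] + 585.108 = 624.027 + 585.108 = 1209.14.
Reliability = 1209.14 / 1373.99 = 0.880.

0.880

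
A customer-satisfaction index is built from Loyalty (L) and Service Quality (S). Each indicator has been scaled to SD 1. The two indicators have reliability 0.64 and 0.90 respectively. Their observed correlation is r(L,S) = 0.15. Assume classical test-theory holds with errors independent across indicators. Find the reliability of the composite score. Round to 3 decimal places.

0.800

Var(L+S) = 2 + 2·[0.15] = 2 + 0.3 = 2.3.
Under uncorrelated errors the observed covariances equal the true-score covariances, so only the own-variance terms attenuate.
True-score variance = [0.64 + 0.90] + 0.3 = 1.54 + 0.3 = 1.84.
Reliability = 1.84 / 2.3 = 0.800.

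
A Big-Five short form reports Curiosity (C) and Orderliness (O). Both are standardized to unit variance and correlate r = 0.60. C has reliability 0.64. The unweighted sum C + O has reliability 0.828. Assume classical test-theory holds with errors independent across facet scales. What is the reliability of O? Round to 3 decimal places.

Var(C+O) = 2 + 2·0.60 = 3.200.
True-score variance = ρ_C + ρ_O + 2·0.60, so 0.828 = (0.64 + ρ_O + 1.20) / 3.200.
ρ_O = 0.828·3.200 − 0.64 − 1.20 = 0.810.

0.810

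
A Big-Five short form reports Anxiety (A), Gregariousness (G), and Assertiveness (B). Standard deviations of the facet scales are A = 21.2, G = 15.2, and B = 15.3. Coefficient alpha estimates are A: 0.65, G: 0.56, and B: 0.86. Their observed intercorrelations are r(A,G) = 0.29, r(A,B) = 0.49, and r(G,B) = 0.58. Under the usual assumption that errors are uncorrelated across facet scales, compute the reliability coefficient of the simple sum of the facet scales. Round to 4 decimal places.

Var(A+G+B) = 21.2² + 15.2² + 15.3² + 2·[21.2·15.2·0.29 + 21.2·15.3·0.49 + 15.2·15.3·0.58] = 914.57 + 774.542 = 1689.11.
Because errors are independent across components, Cov(Tᵢ,Tⱼ) = Cov(Xᵢ,Xⱼ); the off-diagonal part of the true-score variance is the same as above.
True-score variance = [21.2²·0.65 + 15.2²·0.56 + 15.3²·0.86] + 774.542 = 622.836 + 774.542 = 1397.38.
Reliability = 1397.38 / 1689.11 = 0.8273.

0.8273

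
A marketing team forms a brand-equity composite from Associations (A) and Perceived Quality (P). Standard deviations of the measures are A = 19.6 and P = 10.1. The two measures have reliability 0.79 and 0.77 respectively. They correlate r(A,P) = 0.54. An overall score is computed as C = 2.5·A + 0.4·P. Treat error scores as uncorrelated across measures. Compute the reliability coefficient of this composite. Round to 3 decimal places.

0.807

Var(C) = 2.5²·19.6² + 0.4²·10.1² + 2·[19.6·10.1·0.54] = 2417.32 + 213.797 = 2631.12.
Because errors are independent across components, Cov(Tᵢ,Tⱼ) = Cov(Xᵢ,Xⱼ); the off-diagonal part of the true-score variance is the same as above.
True-score variance = [2.5²·19.6²·0.79 + 0.4²·10.1²·0.77] + 213.797 = 1909.36 + 213.797 = 2123.15.
Reliability = 2123.15 / 2631.12 = 0.807.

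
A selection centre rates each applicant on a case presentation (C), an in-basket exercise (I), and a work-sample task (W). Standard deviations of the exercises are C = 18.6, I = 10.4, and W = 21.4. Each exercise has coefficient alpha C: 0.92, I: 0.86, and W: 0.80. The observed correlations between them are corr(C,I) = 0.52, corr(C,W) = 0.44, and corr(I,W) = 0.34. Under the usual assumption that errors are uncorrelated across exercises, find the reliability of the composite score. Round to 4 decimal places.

Var(C+I+W) = 18.6² + 10.4² + 21.4² + 2·[18.6·10.4·0.52 + 18.6·21.4·0.44 + 10.4·21.4·0.34] = 912.08 + 702.794 = 1614.87.
With uncorrelated errors the cross-covariances are all true-score covariance, so they carry over unchanged; only the diagonal terms shrink to ρᵢσᵢ².
True-score variance = [18.6²·0.92 + 10.4²·0.86 + 21.4²·0.80] + 702.794 = 777.669 + 702.794 = 1480.46.
Reliability = 1480.46 / 1614.87 = 0.9168.

0.9168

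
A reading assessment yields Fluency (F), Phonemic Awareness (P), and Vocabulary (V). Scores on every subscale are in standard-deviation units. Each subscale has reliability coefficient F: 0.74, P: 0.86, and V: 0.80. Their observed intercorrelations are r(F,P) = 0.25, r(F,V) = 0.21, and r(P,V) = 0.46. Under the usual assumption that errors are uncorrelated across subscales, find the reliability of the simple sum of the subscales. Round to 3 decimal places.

Var(F+P+V) = 3 + 2·[0.25 + 0.21 + 0.46] = 3 + 1.84 = 4.84.
Under uncorrelated errors the observed covariances equal the true-score covariances, so only the own-variance terms attenuate.
True-score variance = [0.74 + 0.86 + 0.80] + 1.84 = 2.4 + 1.84 = 4.24.
Reliability = 4.24 / 4.84 = 0.876.

0.876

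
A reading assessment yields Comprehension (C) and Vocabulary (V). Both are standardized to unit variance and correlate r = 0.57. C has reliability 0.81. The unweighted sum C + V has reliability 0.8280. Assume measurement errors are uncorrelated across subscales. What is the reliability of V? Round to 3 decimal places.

0.650

Var(C+V) = 2 + 2·0.57 = 3.140.
True-score variance = ρ_C + ρ_V + 2·0.57, so 0.8280 = (0.81 + ρ_V + 1.14) / 3.140.
ρ_V = 0.8280·3.140 − 0.81 − 1.14 = 0.650.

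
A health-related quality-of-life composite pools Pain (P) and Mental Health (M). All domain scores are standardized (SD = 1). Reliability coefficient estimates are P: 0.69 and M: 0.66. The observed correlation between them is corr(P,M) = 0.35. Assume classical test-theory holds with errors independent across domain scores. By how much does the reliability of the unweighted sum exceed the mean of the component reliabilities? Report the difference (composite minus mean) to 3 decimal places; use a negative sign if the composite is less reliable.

Var(sum) = 2 + 0.7 = 2.7; true-score variance = 1.35 + 0.7 = 2.05; composite reliability = 0.7593.
Mean component reliability = 0.6750.
Difference = 0.7593 − 0.6750 = 0.084.

0.084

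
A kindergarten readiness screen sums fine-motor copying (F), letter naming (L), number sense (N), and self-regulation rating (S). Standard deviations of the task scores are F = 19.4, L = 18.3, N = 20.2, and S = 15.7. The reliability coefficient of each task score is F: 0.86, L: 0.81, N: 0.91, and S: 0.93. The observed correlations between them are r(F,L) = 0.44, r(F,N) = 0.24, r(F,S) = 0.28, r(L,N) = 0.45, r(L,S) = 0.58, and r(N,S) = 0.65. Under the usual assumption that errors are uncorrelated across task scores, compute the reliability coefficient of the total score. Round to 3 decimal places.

Var(F+L+N+S) = 19.4² + 18.3² + 20.2² + 15.7² + 2·[19.4·18.3·0.44 + 19.4·20.2·0.24 + 19.4·15.7·0.28 + 18.3·20.2·0.45 + 18.3·15.7·0.58 + 20.2·15.7·0.65] = 1365.78 + 1749.34 = 3115.12.
Because errors are independent across components, Cov(Tᵢ,Tⱼ) = Cov(Xᵢ,Xⱼ); the off-diagonal part of the true-score variance is the same as above.
True-score variance = [19.4²·0.86 + 18.3²·0.81 + 20.2²·0.91 + 15.7²·0.93] + 1749.34 = 1195.48 + 1749.34 = 2944.82.
Reliability = 2944.82 / 3115.12 = 0.945.

0.945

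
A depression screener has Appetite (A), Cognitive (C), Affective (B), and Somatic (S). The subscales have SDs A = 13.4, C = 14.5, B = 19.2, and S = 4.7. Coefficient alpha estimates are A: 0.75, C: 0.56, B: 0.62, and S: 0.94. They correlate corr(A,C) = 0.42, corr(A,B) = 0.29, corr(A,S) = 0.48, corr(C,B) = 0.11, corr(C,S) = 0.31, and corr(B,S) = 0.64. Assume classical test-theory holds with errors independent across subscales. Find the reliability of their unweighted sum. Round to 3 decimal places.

0.797

Var(A+C+B+S) = 13.4² + 14.5² + 19.2² + 4.7² + 2·[13.4·14.5·0.42 + 13.4·19.2·0.29 + 13.4·4.7·0.48 + 14.5·19.2·0.11 + 14.5·4.7·0.31 + 19.2·4.7·0.64] = 780.54 + 591.903 = 1372.44.
With uncorrelated errors the cross-covariances are all true-score covariance, so they carry over unchanged; only the diagonal terms shrink to ρᵢσᵢ².
True-score variance = [13.4²·0.75 + 14.5²·0.56 + 19.2²·0.62 + 4.7²·0.94] + 591.903 = 501.731 + 591.903 = 1093.63.
Reliability = 1093.63 / 1372.44 = 0.797.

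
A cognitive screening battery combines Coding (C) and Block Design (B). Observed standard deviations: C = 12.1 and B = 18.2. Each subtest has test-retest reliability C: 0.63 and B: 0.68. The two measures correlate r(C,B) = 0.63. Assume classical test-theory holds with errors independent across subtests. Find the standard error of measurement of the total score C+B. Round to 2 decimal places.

12.66

Var(total) = 477.65 + 277.477 = 755.127.
True-score variance = 317.481 + 277.477 = 594.959, so reliability = 0.7879.
Error variance = 755.127 − 594.959 = 160.168; SEM = √160.168 = 12.66.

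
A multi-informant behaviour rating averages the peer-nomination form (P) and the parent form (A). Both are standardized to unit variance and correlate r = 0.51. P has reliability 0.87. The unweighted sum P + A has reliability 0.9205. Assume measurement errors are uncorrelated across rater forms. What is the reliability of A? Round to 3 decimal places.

0.890

Var(P+A) = 2 + 2·0.51 = 3.020.
True-score variance = ρ_P + ρ_A + 2·0.51, so 0.9205 = (0.87 + ρ_A + 1.02) / 3.020.
ρ_A = 0.9205·3.020 − 0.87 − 1.02 = 0.890.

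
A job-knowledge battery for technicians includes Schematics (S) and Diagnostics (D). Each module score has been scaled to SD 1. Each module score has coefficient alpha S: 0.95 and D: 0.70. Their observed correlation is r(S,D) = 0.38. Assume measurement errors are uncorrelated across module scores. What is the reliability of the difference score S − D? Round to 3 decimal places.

0.718

Var(S−D) = 1 + 1 − 2·0.38 = 2 − 0.76 = 1.24.
Under uncorrelated errors the observed covariances equal the true-score covariances, so only the own-variance terms attenuate.
True-score variance = [0.95 + 0.70] − 0.76 = 1.65 − 0.76 = 0.89.
Reliability = 0.89 / 1.24 = 0.718.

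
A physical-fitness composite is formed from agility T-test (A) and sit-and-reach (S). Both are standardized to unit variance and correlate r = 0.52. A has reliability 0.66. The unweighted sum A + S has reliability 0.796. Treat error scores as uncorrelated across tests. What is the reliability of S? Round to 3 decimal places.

0.720

Var(A+S) = 2 + 2·0.52 = 3.040.
True-score variance = ρ_A + ρ_S + 2·0.52, so 0.796 = (0.66 + ρ_S + 1.04) / 3.040.
ρ_S = 0.796·3.040 − 0.66 − 1.04 = 0.720.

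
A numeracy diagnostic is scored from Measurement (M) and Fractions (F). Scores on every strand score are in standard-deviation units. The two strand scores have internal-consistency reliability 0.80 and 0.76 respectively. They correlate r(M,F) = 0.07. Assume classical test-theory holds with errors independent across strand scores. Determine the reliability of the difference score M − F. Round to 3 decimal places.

Var(M−F) = 1 + 1 − 2·0.07 = 2 − 0.14 = 1.86.
With uncorrelated errors the cross-covariances are all true-score covariance, so they carry over unchanged; only the diagonal terms shrink to ρᵢσᵢ².
True-score variance = [0.80 + 0.76] − 0.14 = 1.56 − 0.14 = 1.42.
Reliability = 1.42 / 1.86 = 0.763.

0.763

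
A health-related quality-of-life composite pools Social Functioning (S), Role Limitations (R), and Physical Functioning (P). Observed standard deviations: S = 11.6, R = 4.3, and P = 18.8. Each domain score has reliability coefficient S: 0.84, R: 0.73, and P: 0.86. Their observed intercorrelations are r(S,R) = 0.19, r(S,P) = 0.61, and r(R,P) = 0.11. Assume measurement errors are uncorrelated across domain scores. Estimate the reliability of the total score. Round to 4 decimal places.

Var(S+R+P) = 11.6² + 4.3² + 18.8² + 2·[11.6·4.3·0.19 + 11.6·18.8·0.61 + 4.3·18.8·0.11] = 506.49 + 302.797 = 809.287.
Under uncorrelated errors the observed covariances equal the true-score covariances, so only the own-variance terms attenuate.
True-score variance = [11.6²·0.84 + 4.3²·0.73 + 18.8²·0.86] + 302.797 = 430.487 + 302.797 = 733.283.
Reliability = 733.283 / 809.287 = 0.9061.

0.9061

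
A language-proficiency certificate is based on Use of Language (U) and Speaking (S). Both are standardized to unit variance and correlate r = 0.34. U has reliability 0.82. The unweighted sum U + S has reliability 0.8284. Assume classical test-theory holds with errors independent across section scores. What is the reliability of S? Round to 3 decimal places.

0.720

Var(U+S) = 2 + 2·0.34 = 2.680.
True-score variance = ρ_U + ρ_S + 2·0.34, so 0.8284 = (0.82 + ρ_S + 0.68) / 2.680.
ρ_S = 0.8284·2.680 − 0.82 − 0.68 = 0.720.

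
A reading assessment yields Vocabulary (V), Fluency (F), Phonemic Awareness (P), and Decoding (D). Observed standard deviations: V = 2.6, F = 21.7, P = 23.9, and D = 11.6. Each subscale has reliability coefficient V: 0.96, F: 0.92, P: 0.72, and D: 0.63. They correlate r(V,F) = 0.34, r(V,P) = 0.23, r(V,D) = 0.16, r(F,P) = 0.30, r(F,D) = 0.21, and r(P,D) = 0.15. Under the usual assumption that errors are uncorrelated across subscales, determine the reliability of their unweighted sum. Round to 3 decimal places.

Var(V+F+P+D) = 2.6² + 21.7² + 23.9² + 11.6² + 2·[2.6·21.7·0.34 + 2.6·23.9·0.23 + 2.6·11.6·0.16 + 21.7·23.9·0.30 + 21.7·11.6·0.21 + 23.9·11.6·0.15] = 1183.42 + 576.674 = 1760.09.
With uncorrelated errors the cross-covariances are all true-score covariance, so they carry over unchanged; only the diagonal terms shrink to ρᵢσᵢ².
True-score variance = [2.6²·0.96 + 21.7²·0.92 + 23.9²·0.72 + 11.6²·0.63] + 576.674 = 935.752 + 576.674 = 1512.43.
Reliability = 1512.43 / 1760.09 = 0.859.

0.859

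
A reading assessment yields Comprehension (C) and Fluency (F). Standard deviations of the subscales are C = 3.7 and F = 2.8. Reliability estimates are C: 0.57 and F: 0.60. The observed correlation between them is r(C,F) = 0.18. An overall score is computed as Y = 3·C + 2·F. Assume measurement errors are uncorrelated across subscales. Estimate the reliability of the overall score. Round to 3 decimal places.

0.630

Var(Y) = 3²·3.7² + 2²·2.8² + 2·[6·3.7·2.8·0.18] = 154.57 + 22.3776 = 176.948.
Under uncorrelated errors the observed covariances equal the true-score covariances, so only the own-variance terms attenuate.
True-score variance = [3²·3.7²·0.57 + 2²·2.8²·0.60] + 22.3776 = 89.0457 + 22.3776 = 111.423.
Reliability = 111.423 / 176.948 = 0.630.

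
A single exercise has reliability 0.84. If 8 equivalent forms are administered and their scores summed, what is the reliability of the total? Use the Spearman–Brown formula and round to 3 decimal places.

ρ_k = kρ / (1 + (k−1)ρ) = 8·0.84 / (1 + 7·0.84) = 6.720 / 6.880 = 0.977.

0.977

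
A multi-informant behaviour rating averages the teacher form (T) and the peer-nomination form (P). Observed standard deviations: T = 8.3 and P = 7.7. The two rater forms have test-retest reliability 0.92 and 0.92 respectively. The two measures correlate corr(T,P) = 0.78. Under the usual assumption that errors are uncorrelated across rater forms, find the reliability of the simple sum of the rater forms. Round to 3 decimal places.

Var(T+P) = 8.3² + 7.7² + 2·[8.3·7.7·0.78] = 128.18 + 99.6996 = 227.88.
With uncorrelated errors the cross-covariances are all true-score covariance, so they carry over unchanged; only the diagonal terms shrink to ρᵢσᵢ².
True-score variance = [8.3²·0.92 + 7.7²·0.92] + 99.6996 = 117.926 + 99.6996 = 217.625.
Reliability = 217.625 / 227.88 = 0.955.

0.955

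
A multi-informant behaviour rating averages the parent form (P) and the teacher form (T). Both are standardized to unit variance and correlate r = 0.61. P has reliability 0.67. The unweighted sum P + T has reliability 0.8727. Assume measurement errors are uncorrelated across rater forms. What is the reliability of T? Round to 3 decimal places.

0.920

Var(P+T) = 2 + 2·0.61 = 3.220.
True-score variance = ρ_P + ρ_T + 2·0.61, so 0.8727 = (0.67 + ρ_T + 1.22) / 3.220.
ρ_T = 0.8727·3.220 − 0.67 − 1.22 = 0.920.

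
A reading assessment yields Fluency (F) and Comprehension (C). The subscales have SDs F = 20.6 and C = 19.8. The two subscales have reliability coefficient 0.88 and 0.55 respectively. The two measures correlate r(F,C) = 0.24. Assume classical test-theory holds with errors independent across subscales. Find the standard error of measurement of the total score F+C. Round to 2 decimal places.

15.08

Var(total) = 816.4 + 195.782 = 1012.18.
True-score variance = 589.059 + 195.782 = 784.841, so reliability = 0.7754.
Error variance = 1012.18 − 784.841 = 227.341; SEM = √227.341 = 15.08.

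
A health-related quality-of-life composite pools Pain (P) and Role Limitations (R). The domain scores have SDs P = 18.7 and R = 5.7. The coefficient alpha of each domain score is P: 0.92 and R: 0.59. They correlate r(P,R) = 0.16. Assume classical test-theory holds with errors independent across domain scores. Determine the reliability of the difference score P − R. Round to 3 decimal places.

Var(P−R) = 18.7² + 5.7² − 2·18.7·5.7·0.16 = 382.18 − 34.1088 = 348.071.
With uncorrelated errors the cross-covariances are all true-score covariance, so they carry over unchanged; only the diagonal terms shrink to ρᵢσᵢ².
True-score variance = [18.7²·0.92 + 5.7²·0.59] − 34.1088 = 340.884 − 34.1088 = 306.775.
Reliability = 306.775 / 348.071 = 0.881.

0.881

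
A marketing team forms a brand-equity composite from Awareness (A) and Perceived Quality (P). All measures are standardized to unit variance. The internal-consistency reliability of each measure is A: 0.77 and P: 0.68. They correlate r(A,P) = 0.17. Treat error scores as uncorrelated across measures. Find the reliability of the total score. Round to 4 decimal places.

Var(A+P) = 2 + 2·[0.17] = 2 + 0.34 = 2.34.
Under uncorrelated errors the observed covariances equal the true-score covariances, so only the own-variance terms attenuate.
True-score variance = [0.77 + 0.68] + 0.34 = 1.45 + 0.34 = 1.79.
Reliability = 1.79 / 2.34 = 0.7650.

0.7650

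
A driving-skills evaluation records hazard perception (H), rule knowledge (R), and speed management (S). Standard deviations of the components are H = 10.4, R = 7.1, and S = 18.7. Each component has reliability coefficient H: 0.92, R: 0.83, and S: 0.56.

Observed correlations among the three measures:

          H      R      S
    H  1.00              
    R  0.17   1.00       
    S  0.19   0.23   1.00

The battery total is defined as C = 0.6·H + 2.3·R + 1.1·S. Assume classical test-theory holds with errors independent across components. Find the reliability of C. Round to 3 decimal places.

Var(C) = 0.6²·10.4² + 2.3²·7.1² + 1.1²·18.7² + 2·[1.38·10.4·7.1·0.17 + 0.66·10.4·18.7·0.19 + 2.53·7.1·18.7·0.23] = 728.731 + 237.939 = 966.67.
Because errors are independent across components, Cov(Tᵢ,Tⱼ) = Cov(Xᵢ,Xⱼ); the off-diagonal part of the true-score variance is the same as above.
True-score variance = [0.6²·10.4²·0.92 + 2.3²·7.1²·0.83 + 1.1²·18.7²·0.56] + 237.939 = 494.108 + 237.939 = 732.047.
Reliability = 732.047 / 966.67 = 0.757.

0.757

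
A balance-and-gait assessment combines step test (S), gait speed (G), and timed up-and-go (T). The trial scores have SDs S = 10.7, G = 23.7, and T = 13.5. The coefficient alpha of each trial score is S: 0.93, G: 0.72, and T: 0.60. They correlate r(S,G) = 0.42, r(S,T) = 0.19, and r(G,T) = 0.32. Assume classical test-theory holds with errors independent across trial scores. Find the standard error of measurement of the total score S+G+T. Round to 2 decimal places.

15.43

Var(total) = 858.43 + 472.675 = 1331.1.
True-score variance = 620.242 + 472.675 = 1092.92, so reliability = 0.8211.
Error variance = 1331.1 − 1092.92 = 238.188; SEM = √238.188 = 15.43.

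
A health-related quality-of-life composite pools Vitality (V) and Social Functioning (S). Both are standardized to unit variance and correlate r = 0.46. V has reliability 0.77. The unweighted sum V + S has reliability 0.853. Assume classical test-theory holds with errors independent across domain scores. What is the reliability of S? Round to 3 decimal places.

Var(V+S) = 2 + 2·0.46 = 2.920.
True-score variance = ρ_V + ρ_S + 2·0.46, so 0.853 = (0.77 + ρ_S + 0.92) / 2.920.
ρ_S = 0.853·2.920 − 0.77 − 0.92 = 0.801.

0.801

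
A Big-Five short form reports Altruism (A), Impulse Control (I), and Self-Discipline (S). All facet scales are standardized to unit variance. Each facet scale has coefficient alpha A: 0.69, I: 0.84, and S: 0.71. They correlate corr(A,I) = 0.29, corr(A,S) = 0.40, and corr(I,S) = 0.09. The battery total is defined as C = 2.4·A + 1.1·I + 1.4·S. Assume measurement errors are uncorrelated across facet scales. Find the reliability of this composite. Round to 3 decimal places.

0.810

Var(C) = 2.4² + 1.1² + 1.4² + 2·[2.64·0.29 + 3.36·0.40 + 1.54·0.09] = 8.93 + 4.4964 = 13.4264.
With uncorrelated errors the cross-covariances are all true-score covariance, so they carry over unchanged; only the diagonal terms shrink to ρᵢσᵢ².
True-score variance = [2.4²·0.69 + 1.1²·0.84 + 1.4²·0.71] + 4.4964 = 6.3824 + 4.4964 = 10.8788.
Reliability = 10.8788 / 13.4264 = 0.810.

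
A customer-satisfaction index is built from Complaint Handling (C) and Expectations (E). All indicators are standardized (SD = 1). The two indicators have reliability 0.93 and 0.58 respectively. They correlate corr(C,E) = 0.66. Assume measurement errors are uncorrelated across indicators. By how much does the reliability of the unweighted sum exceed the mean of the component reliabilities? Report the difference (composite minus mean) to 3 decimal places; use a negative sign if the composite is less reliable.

Var(sum) = 2 + 1.32 = 3.32; true-score variance = 1.51 + 1.32 = 2.83; composite reliability = 0.8524.
Mean component reliability = 0.7550.
Difference = 0.8524 − 0.7550 = 0.097.

0.097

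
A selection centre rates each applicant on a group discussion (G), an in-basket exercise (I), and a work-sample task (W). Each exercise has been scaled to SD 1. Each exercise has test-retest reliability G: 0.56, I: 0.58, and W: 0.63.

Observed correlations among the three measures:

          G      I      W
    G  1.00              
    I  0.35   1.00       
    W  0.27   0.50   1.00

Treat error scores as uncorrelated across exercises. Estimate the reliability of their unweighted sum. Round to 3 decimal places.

0.765

Var(G+I+W) = 3 + 2·[0.35 + 0.27 + 0.50] = 3 + 2.24 = 5.24.
Because errors are independent across components, Cov(Tᵢ,Tⱼ) = Cov(Xᵢ,Xⱼ); the off-diagonal part of the true-score variance is the same as above.
True-score variance = [0.56 + 0.58 + 0.63] + 2.24 = 1.77 + 2.24 = 4.01.
Reliability = 4.01 / 5.24 = 0.765.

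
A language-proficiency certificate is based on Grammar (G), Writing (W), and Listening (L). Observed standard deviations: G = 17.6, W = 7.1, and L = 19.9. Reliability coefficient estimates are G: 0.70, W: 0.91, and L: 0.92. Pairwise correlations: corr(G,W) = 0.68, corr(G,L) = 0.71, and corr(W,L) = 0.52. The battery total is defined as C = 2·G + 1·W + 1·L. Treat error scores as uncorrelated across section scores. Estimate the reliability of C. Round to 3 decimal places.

0.871

Var(C) = 2²·17.6² + 7.1² + 19.9² + 2·[2·17.6·7.1·0.68 + 2·17.6·19.9·0.71 + 7.1·19.9·0.52] = 1685.46 + 1481.51 = 3166.97.
Because errors are independent across components, Cov(Tᵢ,Tⱼ) = Cov(Xᵢ,Xⱼ); the off-diagonal part of the true-score variance is the same as above.
True-score variance = [2²·17.6²·0.70 + 7.1²·0.91 + 19.9²·0.92] + 1481.51 = 1277.53 + 1481.51 = 2759.04.
Reliability = 2759.04 / 3166.97 = 0.871.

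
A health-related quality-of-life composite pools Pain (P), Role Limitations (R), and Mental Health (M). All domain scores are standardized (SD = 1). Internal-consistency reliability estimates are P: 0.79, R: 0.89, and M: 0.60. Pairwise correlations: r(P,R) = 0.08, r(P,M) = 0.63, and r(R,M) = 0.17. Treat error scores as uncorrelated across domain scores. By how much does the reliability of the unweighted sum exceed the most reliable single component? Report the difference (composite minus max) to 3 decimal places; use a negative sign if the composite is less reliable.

Var(sum) = 3 + 1.76 = 4.76; true-score variance = 2.28 + 1.76 = 4.04; composite reliability = 0.8487.
Max component reliability = 0.8900.
Difference = 0.8487 − 0.8900 = -0.041.

-0.041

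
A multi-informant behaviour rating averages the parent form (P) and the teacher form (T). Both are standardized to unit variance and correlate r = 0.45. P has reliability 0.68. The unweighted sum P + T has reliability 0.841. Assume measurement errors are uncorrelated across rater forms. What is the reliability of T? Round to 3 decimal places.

Var(P+T) = 2 + 2·0.45 = 2.900.
True-score variance = ρ_P + ρ_T + 2·0.45, so 0.841 = (0.68 + ρ_T + 0.90) / 2.900.
ρ_T = 0.841·2.900 − 0.68 − 0.90 = 0.859.

0.859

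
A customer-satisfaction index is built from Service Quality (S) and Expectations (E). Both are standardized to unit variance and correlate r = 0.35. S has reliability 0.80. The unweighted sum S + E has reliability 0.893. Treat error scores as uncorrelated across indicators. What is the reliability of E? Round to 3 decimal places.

0.911

Var(S+E) = 2 + 2·0.35 = 2.700.
True-score variance = ρ_S + ρ_E + 2·0.35, so 0.893 = (0.80 + ρ_E + 0.70) / 2.700.
ρ_E = 0.893·2.700 − 0.80 − 0.70 = 0.911.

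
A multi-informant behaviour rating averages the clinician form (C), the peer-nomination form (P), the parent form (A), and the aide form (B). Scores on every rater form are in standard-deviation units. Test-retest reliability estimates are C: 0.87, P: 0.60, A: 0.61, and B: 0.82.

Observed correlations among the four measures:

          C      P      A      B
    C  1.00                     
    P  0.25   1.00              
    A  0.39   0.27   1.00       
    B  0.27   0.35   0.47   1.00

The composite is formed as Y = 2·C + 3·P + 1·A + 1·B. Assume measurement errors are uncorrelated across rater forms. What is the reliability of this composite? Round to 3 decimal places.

Var(Y) = 2² + 3² + 1 + 1 + 2·[6·0.25 + 2·0.39 + 2·0.27 + 3·0.27 + 3·0.35 + 0.47] = 15 + 10.3 = 25.3.
With uncorrelated errors the cross-covariances are all true-score covariance, so they carry over unchanged; only the diagonal terms shrink to ρᵢσᵢ².
True-score variance = [2²·0.87 + 3²·0.60 + 0.61 + 0.82] + 10.3 = 10.31 + 10.3 = 20.61.
Reliability = 20.61 / 25.3 = 0.815.

0.815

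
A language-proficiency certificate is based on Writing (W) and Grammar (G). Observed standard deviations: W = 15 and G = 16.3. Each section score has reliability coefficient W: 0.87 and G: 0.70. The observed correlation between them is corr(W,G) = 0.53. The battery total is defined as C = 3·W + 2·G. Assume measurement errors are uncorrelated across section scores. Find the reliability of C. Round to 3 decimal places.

0.875

Var(C) = 3²·15² + 2²·16.3² + 2·[6·15·16.3·0.53] = 3087.76 + 1555.02 = 4642.78.
Because errors are independent across components, Cov(Tᵢ,Tⱼ) = Cov(Xᵢ,Xⱼ); the off-diagonal part of the true-score variance is the same as above.
True-score variance = [3²·15²·0.87 + 2²·16.3²·0.70] + 1555.02 = 2505.68 + 1555.02 = 4060.7.
Reliability = 4060.7 / 4642.78 = 0.875.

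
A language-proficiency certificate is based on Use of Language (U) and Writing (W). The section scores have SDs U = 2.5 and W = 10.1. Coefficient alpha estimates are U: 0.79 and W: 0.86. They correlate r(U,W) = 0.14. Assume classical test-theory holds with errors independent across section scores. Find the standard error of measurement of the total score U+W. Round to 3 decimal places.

3.949

Var(total) = 108.26 + 7.07 = 115.33.
True-score variance = 92.6661 + 7.07 = 99.7361, so reliability = 0.8648.
Error variance = 115.33 − 99.7361 = 15.5939; SEM = √15.5939 = 3.949.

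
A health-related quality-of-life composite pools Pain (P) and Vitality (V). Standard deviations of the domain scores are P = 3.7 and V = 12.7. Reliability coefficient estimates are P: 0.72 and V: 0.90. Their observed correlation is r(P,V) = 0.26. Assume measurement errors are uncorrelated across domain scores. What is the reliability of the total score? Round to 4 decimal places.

0.8999

Var(P+V) = 3.7² + 12.7² + 2·[3.7·12.7·0.26] = 174.98 + 24.4348 = 199.415.
Because errors are independent across components, Cov(Tᵢ,Tⱼ) = Cov(Xᵢ,Xⱼ); the off-diagonal part of the true-score variance is the same as above.
True-score variance = [3.7²·0.72 + 12.7²·0.90] + 24.4348 = 155.018 + 24.4348 = 179.453.
Reliability = 179.453 / 199.415 = 0.8999.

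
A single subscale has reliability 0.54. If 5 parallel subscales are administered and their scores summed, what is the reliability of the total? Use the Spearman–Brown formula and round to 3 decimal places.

0.854

ρ_k = kρ / (1 + (k−1)ρ) = 5·0.54 / (1 + 4·0.54) = 2.700 / 3.160 = 0.854.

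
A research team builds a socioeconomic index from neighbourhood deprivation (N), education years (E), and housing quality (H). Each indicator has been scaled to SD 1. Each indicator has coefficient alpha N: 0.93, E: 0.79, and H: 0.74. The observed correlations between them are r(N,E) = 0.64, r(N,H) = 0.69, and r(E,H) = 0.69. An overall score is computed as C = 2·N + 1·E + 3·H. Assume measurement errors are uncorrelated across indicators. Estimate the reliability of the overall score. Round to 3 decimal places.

Var(C) = 2² + 1 + 3² + 2·[2·0.64 + 6·0.69 + 3·0.69] = 14 + 14.98 = 28.98.
With uncorrelated errors the cross-covariances are all true-score covariance, so they carry over unchanged; only the diagonal terms shrink to ρᵢσᵢ².
True-score variance = [2²·0.93 + 0.79 + 3²·0.74] + 14.98 = 11.17 + 14.98 = 26.15.
Reliability = 26.15 / 28.98 = 0.902.

0.902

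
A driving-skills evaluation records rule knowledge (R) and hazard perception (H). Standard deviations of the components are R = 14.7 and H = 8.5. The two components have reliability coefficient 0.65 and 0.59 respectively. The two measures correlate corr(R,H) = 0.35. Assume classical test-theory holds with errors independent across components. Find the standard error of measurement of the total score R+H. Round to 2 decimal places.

10.26

Var(total) = 288.34 + 87.465 = 375.805.
True-score variance = 183.086 + 87.465 = 270.551, so reliability = 0.7199.
Error variance = 375.805 − 270.551 = 105.254; SEM = √105.254 = 10.26.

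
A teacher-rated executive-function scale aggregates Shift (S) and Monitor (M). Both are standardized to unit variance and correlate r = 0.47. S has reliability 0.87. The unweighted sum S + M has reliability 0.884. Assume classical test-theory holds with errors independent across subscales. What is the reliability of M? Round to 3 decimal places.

Var(S+M) = 2 + 2·0.47 = 2.940.
True-score variance = ρ_S + ρ_M + 2·0.47, so 0.884 = (0.87 + ρ_M + 0.94) / 2.940.
ρ_M = 0.884·2.940 − 0.87 − 0.94 = 0.789.

0.789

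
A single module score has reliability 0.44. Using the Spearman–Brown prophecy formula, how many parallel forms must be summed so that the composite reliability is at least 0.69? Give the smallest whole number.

3

k ≥ ρ*(1−ρ₁)/(ρ₁(1−ρ*)) = 0.69·0.56 / (0.44·0.31) = 2.833.
Smallest integer k = 3.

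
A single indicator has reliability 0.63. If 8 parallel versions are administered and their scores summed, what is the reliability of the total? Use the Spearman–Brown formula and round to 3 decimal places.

0.932

ρ_k = kρ / (1 + (k−1)ρ) = 8·0.63 / (1 + 7·0.63) = 5.040 / 5.410 = 0.932.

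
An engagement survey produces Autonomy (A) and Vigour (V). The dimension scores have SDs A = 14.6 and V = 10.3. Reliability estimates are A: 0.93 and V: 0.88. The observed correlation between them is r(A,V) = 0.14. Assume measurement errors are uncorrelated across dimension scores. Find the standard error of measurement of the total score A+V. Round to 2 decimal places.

Var(total) = 319.25 + 42.1064 = 361.356.
True-score variance = 291.598 + 42.1064 = 333.704, so reliability = 0.9235.
Error variance = 361.356 − 333.704 = 27.652; SEM = √27.652 = 5.26.

5.26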